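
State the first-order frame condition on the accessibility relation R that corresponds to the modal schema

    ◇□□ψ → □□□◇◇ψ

∀x ∀y ∀z ((xRy ∧ xR³z) → ∃w (yR²w ∧ zR²w))

This is a Sahlqvist (Geach-type) schema ◇^1□^2ψ → □^3◇^2ψ.
Minimal-valuation argument: fix x; take any y with xR^1y and any z with xR^3z. Set V(ψ) to the set of worlds R-reachable from y in exactly 2 steps. Then □^2ψ holds at y, so the antecedent holds at x; validity forces ◇^2ψ at z, giving a w with zR^2w and yR^2w.
First-order correspondent: ∀x ∀y ∀z ((xRy ∧ xR³z) → ∃w (yR²w ∧ zR²w)).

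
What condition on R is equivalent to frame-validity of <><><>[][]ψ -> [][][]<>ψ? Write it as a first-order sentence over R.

This is a Sahlqvist (Geach-type) schema ◇^3□^2ψ → □^3◇^1ψ.
Minimal-valuation argument: fix x; take any y with xR^3y and any z with xR^3z. Set V(ψ) to the set of worlds R-reachable from y in exactly 2 steps. Then □^2ψ holds at y, so the antecedent holds at x; validity forces ◇^1ψ at z, giving a w with zR^1w and yR^2w.
First-order correspondent: forall x forall y forall z ((x R^3 y & x R^3 z) -> exists w (y R^2 w & zRw)).

forall x forall y forall z ((x R^3 y & x R^3 z) -> exists w (y R^2 w & zRw))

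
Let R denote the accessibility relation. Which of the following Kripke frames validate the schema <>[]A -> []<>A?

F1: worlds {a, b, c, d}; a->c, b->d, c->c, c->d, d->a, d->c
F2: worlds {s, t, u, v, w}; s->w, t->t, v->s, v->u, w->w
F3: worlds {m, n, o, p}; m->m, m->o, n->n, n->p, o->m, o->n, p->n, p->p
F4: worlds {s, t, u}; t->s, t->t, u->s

Frame correspondent (Sahlqvist): forall x forall y forall z (Rxy & Rxz -> exists w (Ryw & Rzw)) — i.e. convergence.
F1: ✓.
F2: fails — Rvu and Rvu but u and u have no common successor.
F3: fails — Rom and Ron but m and n have no common successor.
F4: fails — Rtt and Rts but t and s have no common successor.
Valid on: F1.

F1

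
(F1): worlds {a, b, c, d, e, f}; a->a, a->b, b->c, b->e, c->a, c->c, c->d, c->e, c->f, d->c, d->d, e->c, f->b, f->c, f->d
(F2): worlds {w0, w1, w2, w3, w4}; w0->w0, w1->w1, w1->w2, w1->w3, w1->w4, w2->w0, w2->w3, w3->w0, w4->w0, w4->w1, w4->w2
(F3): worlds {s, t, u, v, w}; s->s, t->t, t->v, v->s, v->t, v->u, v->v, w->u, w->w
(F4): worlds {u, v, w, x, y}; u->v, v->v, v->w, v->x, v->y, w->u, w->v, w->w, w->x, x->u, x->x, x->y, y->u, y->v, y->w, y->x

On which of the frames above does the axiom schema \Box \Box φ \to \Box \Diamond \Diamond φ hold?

(F1), (F2), (F4)

Frame correspondent (Sahlqvist): \forall x \forall z (xRz \to \exists w (x R^2 w \wedge z R^2 w)) — i.e. a generalized confluence (Geach) condition.
(F1): ✓.
(F2): ✓.
(F3): fails — vRu but no w* with vR²w* and uR²w*.
(F4): ✓.
Valid on: (F1), (F2), (F4).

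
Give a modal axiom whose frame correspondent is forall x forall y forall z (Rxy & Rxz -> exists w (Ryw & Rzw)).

◇□p → □◇p

A defining formula is ◇□p → □◇p (the .2 axiom).
Suppose ◇□p→□◇p is valid. Take Rxy, Rxz and set V(p)={w : Ryw}. Then □p at y so ◇□p at x, so □◇p at x, so ◇p at z, giving w with Rzw and Ryw.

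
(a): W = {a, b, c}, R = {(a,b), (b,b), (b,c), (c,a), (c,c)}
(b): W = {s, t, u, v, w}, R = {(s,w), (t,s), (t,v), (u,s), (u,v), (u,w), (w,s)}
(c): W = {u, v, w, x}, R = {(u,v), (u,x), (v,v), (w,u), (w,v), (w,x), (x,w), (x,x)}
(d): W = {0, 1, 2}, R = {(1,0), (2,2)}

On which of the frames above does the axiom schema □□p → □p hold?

(a)

The schema corresponds to density: ∀x ∀y (Rxy → ∃z (Rxz ∧ Rzy)).
(a): ✓.
(b): fails — Ruv but no z with Ruz and Rzv.
(c): fails — Rwu but no z with Rwz and Rzu.
(d): fails — R10 but no z with R1z and Rz0.
Valid on: (a).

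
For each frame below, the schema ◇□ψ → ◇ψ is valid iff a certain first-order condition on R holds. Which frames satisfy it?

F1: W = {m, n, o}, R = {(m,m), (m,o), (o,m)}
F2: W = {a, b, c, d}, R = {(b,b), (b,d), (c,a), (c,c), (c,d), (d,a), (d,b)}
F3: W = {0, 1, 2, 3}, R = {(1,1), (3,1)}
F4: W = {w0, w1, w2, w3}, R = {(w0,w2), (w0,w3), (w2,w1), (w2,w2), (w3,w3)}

F1, F3

This is the axiom for a generalized confluence (Geach) condition; its first-order frame correspondent is ∀x ∀y (xRy → ∃w (yRw ∧ xRw)).
F1: holds.
F2: fails — cRa but no w with aRw and cRw.
F3: holds.
F4: fails — w2Rw1 but no w with w1Rw and w2Rw.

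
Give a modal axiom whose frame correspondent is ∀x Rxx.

The condition is reflexivity. The T schema □r → r defines it.
Suppose □r→r is valid. At any x set V(r)={w : Rxw}. Then □r holds at x, so r holds at x, i.e. Rxx.

□r → r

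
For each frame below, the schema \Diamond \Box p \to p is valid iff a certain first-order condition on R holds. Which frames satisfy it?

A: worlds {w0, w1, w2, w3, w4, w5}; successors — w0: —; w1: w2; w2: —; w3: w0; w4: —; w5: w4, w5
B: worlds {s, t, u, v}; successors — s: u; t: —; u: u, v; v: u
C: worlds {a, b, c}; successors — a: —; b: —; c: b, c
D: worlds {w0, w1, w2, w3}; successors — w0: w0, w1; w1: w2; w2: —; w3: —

none

Frame correspondent (Sahlqvist): \forall x \forall y (Rxy \to Ryx) — i.e. symmetry.
A: fails — Rw1w2 but not Rw2w1.
B: fails — Rsu but not Rus.
C: fails — Rcb but not Rbc.
D: fails — Rw1w2 but not Rw2w1.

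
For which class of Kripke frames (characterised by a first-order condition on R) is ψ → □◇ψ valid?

Suppose ψ→□◇ψ is valid. Take Rxy and set V(ψ)={x}. Then ψ at x, so □◇ψ at x, so ◇ψ at y, so some z with Ryz has ψ; z=x, i.e. Ryx.
The converse is a direct semantic check.
So the correspondent is symmetry.

symmetry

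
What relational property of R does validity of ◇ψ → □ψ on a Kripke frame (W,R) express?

Suppose ◇ψ→□ψ is valid. Take Rxy, Rxz and set V(ψ)={y}. Then ◇ψ at x, so □ψ at x, so ψ at z, i.e. z=y.

partial functionality: ∀x ∀y ∀z (Rxy ∧ Rxz → y = z)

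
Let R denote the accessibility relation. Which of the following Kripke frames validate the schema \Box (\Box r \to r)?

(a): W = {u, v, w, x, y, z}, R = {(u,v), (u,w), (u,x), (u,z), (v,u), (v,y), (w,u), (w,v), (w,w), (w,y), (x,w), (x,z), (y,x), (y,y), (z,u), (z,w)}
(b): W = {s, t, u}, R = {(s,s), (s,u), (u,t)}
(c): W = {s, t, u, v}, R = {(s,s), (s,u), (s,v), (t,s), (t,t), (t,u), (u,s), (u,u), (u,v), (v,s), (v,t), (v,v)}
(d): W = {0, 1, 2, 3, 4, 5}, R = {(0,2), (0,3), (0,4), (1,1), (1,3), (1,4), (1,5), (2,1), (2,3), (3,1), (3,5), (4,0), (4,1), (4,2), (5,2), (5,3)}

(c)

Frame correspondent (Sahlqvist): \forall x \forall y (Rxy \to Ryy) — i.e. shift-reflexivity.
(a): fails — Ruv but not Rvv.
(b): fails — Rsu but not Ruu.
(c): satisfies the condition.
(d): fails — R02 but not R22.
Valid on: (c).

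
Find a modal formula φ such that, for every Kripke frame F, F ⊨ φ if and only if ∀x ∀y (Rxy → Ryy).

□(□p → p)

The condition is shift-reflexivity. The T□ schema □(□p → p) defines it.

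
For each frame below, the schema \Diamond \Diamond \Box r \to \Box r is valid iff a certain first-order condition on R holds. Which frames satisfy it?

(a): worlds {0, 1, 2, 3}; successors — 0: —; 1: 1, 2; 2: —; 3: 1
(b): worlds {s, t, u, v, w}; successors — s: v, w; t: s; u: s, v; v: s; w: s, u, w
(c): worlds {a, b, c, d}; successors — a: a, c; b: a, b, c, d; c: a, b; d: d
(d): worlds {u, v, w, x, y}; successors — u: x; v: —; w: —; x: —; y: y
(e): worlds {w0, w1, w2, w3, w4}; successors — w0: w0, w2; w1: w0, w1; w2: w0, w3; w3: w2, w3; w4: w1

(d)

The schema corresponds to a generalized confluence (Geach) condition: \forall x \forall y \forall z ((x R^2 y \wedge xRz) \to \exists w (yRw \wedge z = w)).
(a): fails — 1R²2, 1R1 but no w with 2Rw and 1=w.
(b): fails — sR²u, sRw but no w* with uRw* and w=w*.
(c): fails — aR²c, aRc but no w with cRw and c=w.
(d): ✓.
(e): fails — w0R²w2, w0Rw2 but no w with w2Rw and w2=w.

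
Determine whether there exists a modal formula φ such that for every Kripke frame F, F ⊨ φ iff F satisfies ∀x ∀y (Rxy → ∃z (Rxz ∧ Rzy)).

Definable; □□q → □q defines it

The condition is density. A defining modal formula is □□q → □q.
Suppose □□q→□q is valid. Take Rxy and set V(q)={w : xR²w}. Then □□q at x, so □q at x, so q at y, i.e. ∃z(Rxz∧Rzy).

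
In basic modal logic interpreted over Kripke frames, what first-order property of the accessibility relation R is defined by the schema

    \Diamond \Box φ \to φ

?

Equivalently (dual form): φ → □◇φ.
Suppose φ→□◇φ is valid. Take Rxy and set V(φ)={x}. Then φ at x, so □◇φ at x, so ◇φ at y, so some z with Ryz has φ; z=x, i.e. Ryx.
The converse is a direct semantic check.
So the correspondent is symmetry.

symmetry: \forall x \forall y (Rxy \to Ryx)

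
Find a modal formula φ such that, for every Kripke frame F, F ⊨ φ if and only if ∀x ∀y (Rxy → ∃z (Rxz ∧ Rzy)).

□□ψ → □ψ

A defining formula is □□ψ → □ψ (the C4 axiom).
Suppose □□ψ→□ψ is valid. Take Rxy and set V(ψ)={w : xR²w}. Then □□ψ at x, so □ψ at x, so ψ at y, i.e. ∃z(Rxz∧Rzy).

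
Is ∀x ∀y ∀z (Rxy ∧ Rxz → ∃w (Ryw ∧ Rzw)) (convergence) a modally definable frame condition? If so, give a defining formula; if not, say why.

This is a Sahlqvist condition; the .2 axiom ◇□p → □◇p defines it.

Definable; ◇□p → □◇p defines it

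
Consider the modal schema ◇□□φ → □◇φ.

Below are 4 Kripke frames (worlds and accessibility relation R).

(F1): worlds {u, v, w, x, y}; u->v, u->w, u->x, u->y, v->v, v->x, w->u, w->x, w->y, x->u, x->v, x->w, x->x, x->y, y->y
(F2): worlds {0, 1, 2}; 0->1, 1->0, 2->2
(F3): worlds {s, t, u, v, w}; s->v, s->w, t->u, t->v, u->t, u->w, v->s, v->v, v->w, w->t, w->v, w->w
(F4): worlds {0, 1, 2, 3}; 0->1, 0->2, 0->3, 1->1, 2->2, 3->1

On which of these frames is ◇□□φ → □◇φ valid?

(F3)

Frame correspondent (Sahlqvist): ∀x ∀y ∀z ((xRy ∧ xRz) → ∃w (yR²w ∧ zRw)) — i.e. a generalized confluence (Geach) condition.
(F1): fails — uRy, uRv but no t with yR²t and vRt.
(F2): fails — 0R1, 0R1 but no w with 1R²w and 1Rw.
(F3): condition met.
(F4): fails — 0R1, 0R2 but no w with 1R²w and 2Rw.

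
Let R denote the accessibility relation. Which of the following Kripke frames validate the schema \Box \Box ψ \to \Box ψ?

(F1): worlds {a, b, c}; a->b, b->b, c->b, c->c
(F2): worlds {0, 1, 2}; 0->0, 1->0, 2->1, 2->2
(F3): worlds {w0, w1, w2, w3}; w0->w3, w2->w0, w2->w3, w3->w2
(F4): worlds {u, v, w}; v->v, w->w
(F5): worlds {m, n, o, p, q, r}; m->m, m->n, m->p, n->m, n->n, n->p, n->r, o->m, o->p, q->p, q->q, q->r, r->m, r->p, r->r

(F1), (F2), (F4), (F5)

Frame correspondent (Sahlqvist): \forall x \forall y (Rxy \to \exists z (Rxz \wedge Rzy)) — i.e. density.
(F1): satisfies the condition.
(F2): satisfies the condition.
(F3): fails — Rw2w0 but no z with Rw2z and Rzw0.
(F4): satisfies the condition.
(F5): satisfies the condition.
Valid on: (F1), (F2), (F4), (F5).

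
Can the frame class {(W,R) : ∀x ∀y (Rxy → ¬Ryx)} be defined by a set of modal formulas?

No

If a class were modally definable it would be closed under surjective bounded morphisms (Goldblatt–Thomason).
The 3-cycle (worlds 0,1,2 with 0→1→2→0) is asymmetric. Mapping every world to a single reflexive point • is a surjective bounded morphism, and the reflexive point is not asymmetric (R•• but asymmetry requires ¬R••).
So no modal formula (or set of formulas) defines exactly the asymmetric frames.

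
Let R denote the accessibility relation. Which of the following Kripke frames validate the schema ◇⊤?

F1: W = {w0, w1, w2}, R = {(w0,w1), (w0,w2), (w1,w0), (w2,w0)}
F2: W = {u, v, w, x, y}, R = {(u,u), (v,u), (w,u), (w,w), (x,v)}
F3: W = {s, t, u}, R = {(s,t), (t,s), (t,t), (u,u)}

F1, F3

This is the axiom for seriality; its first-order frame correspondent is ∀x ∃y Rxy.
F1: holds.
F2: fails — world y has no successor.
F3: holds.
Valid on: F1, F3.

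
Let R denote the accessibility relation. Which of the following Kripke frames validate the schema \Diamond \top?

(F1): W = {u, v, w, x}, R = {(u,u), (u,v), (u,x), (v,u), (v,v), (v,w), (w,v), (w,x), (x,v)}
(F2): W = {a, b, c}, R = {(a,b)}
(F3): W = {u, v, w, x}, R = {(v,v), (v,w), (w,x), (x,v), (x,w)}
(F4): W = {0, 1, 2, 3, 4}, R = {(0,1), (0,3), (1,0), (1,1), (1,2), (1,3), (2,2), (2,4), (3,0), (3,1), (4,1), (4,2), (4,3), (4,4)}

(F1), (F4)

The schema corresponds to seriality: \forall x \exists y Rxy.
(F1): holds.
(F2): fails — world b has no successor.
(F3): fails — world u has no successor.
(F4): holds.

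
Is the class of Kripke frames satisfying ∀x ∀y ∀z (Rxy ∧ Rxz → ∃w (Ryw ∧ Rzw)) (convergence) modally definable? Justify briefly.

Yes — defined by ◇□r → □◇r

The condition is convergence. A defining modal formula is ◇□r → □◇r.
Suppose ◇□r→□◇r is valid. Take Rxy, Rxz and set V(r)={w : Ryw}. Then □r at y so ◇□r at x, so □◇r at x, so ◇r at z, giving w with Rzw and Ryw.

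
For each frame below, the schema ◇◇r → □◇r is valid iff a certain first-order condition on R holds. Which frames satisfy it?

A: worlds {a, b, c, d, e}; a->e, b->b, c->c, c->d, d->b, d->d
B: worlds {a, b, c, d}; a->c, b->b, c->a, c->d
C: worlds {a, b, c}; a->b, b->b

C

Frame correspondent (Sahlqvist): ∀x ∀y ∀z ((xR²y ∧ xRz) → ∃w (y = w ∧ zRw)) — i.e. a generalized confluence (Geach) condition.
A: fails — cR²b, cRc but no w with b=w and cRw.
B: fails — cR²c, cRd but no w with c=w and dRw.
C: ✓.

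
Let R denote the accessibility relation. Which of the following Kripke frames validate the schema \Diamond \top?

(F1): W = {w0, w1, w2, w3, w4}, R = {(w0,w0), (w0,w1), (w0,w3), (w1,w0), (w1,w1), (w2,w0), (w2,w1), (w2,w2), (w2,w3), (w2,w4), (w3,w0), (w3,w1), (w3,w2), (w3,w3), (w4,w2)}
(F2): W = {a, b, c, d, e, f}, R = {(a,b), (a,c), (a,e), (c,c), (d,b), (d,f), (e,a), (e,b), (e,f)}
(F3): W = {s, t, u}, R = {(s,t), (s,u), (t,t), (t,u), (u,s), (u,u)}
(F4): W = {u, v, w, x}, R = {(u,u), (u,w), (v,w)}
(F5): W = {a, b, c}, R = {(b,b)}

The schema corresponds to seriality: \forall x \exists y Rxy.
(F1): condition met.
(F2): fails — world b has no successor.
(F3): condition met.
(F4): fails — world w has no successor.
(F5): fails — world a has no successor.

(F1), (F3)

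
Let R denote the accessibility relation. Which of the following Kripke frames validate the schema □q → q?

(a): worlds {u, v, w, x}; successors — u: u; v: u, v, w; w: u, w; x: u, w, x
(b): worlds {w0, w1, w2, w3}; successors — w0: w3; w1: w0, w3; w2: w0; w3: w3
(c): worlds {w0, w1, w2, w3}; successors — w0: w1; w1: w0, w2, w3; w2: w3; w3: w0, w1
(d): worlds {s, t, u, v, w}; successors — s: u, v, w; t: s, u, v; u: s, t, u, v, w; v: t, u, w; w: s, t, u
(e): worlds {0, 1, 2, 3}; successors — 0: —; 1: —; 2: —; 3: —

(a)

Frame correspondent (Sahlqvist): ∀x Rxx — i.e. reflexivity.
(a): satisfies the condition.
(b): fails — world w0 does not see itself.
(c): fails — world w0 does not see itself.
(d): fails — world s does not see itself.
(e): fails — world 0 does not see itself.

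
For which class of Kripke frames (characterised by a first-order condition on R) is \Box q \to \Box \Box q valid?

Suppose □q→□□q is valid. Take Rxy, Ryz and set V(q)={w : Rxw}. Then □q at x, so □□q at x, so □q at y, so q at z, i.e. Rxz.
Conversely, on a frame with transitivity the schema holds at every world under every valuation.
Frame condition: \forall x \forall y \forall z (Rxy \wedge Ryz \to Rxz).

Transitivity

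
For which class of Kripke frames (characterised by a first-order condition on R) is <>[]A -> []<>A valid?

convergence: forall x forall y forall z (Rxy & Rxz -> exists w (Ryw & Rzw))

Suppose ◇□A→□◇A is valid. Take Rxy, Rxz and set V(A)={w : Ryw}. Then □A at y so ◇□A at x, so □◇A at x, so ◇A at z, giving w with Rzw and Ryw.
The converse is a direct semantic check.
Frame condition: forall x forall y forall z (Rxy & Rxz -> exists w (Ryw & Rzw)).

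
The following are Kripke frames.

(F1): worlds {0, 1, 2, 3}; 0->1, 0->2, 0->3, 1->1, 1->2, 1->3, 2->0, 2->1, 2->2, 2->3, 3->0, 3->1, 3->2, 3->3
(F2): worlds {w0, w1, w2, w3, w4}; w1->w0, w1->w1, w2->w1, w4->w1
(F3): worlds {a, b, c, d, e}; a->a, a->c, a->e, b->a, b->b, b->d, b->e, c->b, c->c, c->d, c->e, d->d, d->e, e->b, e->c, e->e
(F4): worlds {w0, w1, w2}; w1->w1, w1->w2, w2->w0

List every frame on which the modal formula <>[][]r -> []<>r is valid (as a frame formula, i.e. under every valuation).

(F1), (F3)

The schema corresponds to a generalized confluence (Geach) condition: forall x forall y forall z ((xRy & xRz) -> exists w (y R^2 w & zRw)).
(F1): ✓.
(F2): fails — w1Rw0, w1Rw0 but no w with w0R²w and w0Rw.
(F3): ✓.
(F4): fails — w1Rw2, w1Rw1 but no w with w2R²w and w1Rw.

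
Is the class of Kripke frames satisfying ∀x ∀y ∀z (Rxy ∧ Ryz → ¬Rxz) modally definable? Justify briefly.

Any modally definable frame class is closed under surjective bounded morphisms.
The 3-cycle (worlds a,b,c with a→b→c→a) is intransitive. Mapping every world to a single reflexive point • is a surjective bounded morphism; the reflexive point is not intransitive (R••∧R•• but R••).
Hence intransitivity is not modally definable.

No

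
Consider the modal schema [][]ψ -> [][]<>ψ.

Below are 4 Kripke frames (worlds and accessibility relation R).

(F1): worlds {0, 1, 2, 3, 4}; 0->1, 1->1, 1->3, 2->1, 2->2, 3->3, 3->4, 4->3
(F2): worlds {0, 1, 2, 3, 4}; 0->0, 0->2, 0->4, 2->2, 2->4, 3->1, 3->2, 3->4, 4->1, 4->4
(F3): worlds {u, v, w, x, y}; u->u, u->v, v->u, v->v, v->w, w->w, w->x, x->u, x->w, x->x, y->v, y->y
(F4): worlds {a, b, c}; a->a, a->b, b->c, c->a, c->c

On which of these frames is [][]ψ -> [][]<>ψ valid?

Frame correspondent (Sahlqvist): forall x forall z (x R^2 z -> exists w (x R^2 w & zRw)) — i.e. a generalized confluence (Geach) condition.
(F1): ✓.
(F2): fails — 0R²1 but no w with 0R²w and 1Rw.
(F3): ✓.
(F4): ✓.
Valid on: (F1), (F3), (F4).

(F1), (F3), (F4)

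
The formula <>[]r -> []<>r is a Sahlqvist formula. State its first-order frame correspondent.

convergence: forall x forall y forall z (Rxy & Rxz -> exists w (Ryw & Rzw))

Suppose ◇□r→□◇r is valid. Take Rxy, Rxz and set V(r)={w : Ryw}. Then □r at y so ◇□r at x, so □◇r at x, so ◇r at z, giving w with Rzw and Ryw.
The converse is a direct semantic check.
Frame condition: forall x forall y forall z (Rxy & Rxz -> exists w (Ryw & Rzw)).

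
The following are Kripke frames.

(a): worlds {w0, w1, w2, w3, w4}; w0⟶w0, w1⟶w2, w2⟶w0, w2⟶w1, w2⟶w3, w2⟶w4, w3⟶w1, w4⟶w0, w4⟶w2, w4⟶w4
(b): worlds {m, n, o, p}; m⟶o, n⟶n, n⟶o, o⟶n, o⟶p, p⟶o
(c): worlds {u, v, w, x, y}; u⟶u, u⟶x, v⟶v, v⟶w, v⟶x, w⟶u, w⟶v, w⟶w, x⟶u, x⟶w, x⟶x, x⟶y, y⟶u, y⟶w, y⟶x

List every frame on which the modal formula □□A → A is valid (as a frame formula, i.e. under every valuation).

(c)

The schema corresponds to a generalized confluence (Geach) condition: ∀x ∃w (xR²w ∧ x = w).
(a): fails — at w3 but no w with w3R²w and w3=w.
(b): fails — at m but no w with mR²w and m=w.
(c): condition met.
Valid on: (c).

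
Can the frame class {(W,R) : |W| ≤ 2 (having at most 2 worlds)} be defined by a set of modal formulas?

No

If a class were modally definable it would be closed under disjoint unions (Goldblatt–Thomason).
Any modal formula valid on each of 3 disjoint one-world frames is valid on their disjoint union (validity is preserved under disjoint unions). Each one-world frame has |W|=1≤2, but the union has |W|=3.
So no modal formula (or set of formulas) defines exactly the |W|≤2 frames.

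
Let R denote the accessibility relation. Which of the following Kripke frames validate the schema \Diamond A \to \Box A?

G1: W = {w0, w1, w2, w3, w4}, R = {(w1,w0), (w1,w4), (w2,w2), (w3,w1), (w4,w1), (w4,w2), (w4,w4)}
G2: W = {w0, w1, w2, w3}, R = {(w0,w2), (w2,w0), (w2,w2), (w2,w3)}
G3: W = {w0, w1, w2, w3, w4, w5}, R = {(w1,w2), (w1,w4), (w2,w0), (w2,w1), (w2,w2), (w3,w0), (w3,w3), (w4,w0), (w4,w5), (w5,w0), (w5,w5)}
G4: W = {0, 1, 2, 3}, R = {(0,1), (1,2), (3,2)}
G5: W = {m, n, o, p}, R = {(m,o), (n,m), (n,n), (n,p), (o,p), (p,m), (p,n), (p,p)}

The schema corresponds to partial functionality: \forall x \forall y \forall z (Rxy \wedge Rxz \to y = z).
G1: fails — w1 sees both w0 and w4.
G2: fails — w2 sees both w0 and w2.
G3: fails — w1 sees both w2 and w4.
G4: ✓.
G5: fails — n sees both m and n.

G4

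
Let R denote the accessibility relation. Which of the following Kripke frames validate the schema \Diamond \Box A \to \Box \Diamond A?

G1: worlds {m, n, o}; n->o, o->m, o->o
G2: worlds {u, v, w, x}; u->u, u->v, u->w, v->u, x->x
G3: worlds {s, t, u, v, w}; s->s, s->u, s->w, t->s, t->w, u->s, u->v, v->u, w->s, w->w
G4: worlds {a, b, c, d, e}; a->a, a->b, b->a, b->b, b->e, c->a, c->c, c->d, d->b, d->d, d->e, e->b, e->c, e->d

This is the axiom for convergence; its first-order frame correspondent is \forall x \forall y \forall z (Rxy \wedge Rxz \to \exists w (Ryw \wedge Rzw)).
G1: fails — Rom and Rom but m and m have no common successor.
G2: fails — Ruv and Ruw but v and w have no common successor.
G3: condition met.
G4: condition met.
Valid on: G3, G4.

G3, G4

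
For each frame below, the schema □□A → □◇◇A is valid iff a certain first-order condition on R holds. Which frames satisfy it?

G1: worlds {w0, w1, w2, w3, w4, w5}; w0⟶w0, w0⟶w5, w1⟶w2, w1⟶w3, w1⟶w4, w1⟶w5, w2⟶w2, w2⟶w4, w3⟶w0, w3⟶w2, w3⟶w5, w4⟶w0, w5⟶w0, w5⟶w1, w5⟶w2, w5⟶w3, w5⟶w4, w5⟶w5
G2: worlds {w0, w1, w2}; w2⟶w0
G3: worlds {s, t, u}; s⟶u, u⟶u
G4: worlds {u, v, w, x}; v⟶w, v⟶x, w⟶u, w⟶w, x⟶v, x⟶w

The schema corresponds to a generalized confluence (Geach) condition: ∀x ∀z (xRz → ∃w (xR²w ∧ zR²w)).
G1: ✓.
G2: fails — w2Rw0 but no w with w2R²w and w0R²w.
G3: ✓.
G4: fails — wRu but no t with wR²t and uR²t.
Valid on: G1, G3.

G1, G3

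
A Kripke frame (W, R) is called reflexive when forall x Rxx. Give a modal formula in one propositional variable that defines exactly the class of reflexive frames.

This is reflexivity; the standard corresponding axiom is T: □q → q.
Suppose □q→q is valid. At any x set V(q)={w : Rxw}. Then □q holds at x, so q holds at x, i.e. Rxx.

□q → q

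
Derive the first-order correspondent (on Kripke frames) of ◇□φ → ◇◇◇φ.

∀x ∀y (xRy → ∃w (yRw ∧ xR³w))

This is a Sahlqvist (Geach-type) schema ◇^1□^1φ → □^0◇^3φ.
Minimal-valuation argument: fix x; take any y with xR^1y and any z with xR^0z. Set V(φ) to the set of worlds R-reachable from y in exactly 1 step. Then □^1φ holds at y, so the antecedent holds at x; validity forces ◇^3φ at z, giving a w with zR^3w and yR^1w.
First-order correspondent: ∀x ∀y (xRy → ∃w (yRw ∧ xR³w)).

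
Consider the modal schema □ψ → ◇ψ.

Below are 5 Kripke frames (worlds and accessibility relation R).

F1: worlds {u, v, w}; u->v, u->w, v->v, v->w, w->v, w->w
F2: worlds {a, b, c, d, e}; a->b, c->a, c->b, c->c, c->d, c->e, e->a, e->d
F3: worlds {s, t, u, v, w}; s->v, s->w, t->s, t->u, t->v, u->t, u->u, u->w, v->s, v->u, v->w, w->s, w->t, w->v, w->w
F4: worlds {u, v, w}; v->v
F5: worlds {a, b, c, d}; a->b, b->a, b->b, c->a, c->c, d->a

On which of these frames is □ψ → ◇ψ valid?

F1, F3, F5

Frame correspondent (Sahlqvist): ∀x ∃y Rxy — i.e. seriality.
F1: ✓.
F2: fails — world b has no successor.
F3: ✓.
F4: fails — world u has no successor.
F5: ✓.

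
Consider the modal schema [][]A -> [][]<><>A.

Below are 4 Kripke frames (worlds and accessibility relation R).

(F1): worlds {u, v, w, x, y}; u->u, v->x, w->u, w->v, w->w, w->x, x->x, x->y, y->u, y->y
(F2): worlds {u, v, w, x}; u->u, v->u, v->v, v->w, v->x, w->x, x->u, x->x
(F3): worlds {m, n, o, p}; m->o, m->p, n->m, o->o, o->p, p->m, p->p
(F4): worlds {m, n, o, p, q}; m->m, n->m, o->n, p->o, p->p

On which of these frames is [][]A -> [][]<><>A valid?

Frame correspondent (Sahlqvist): forall x forall z (x R^2 z -> exists w (x R^2 w & z R^2 w)) — i.e. a generalized confluence (Geach) condition.
(F1): satisfies the condition.
(F2): satisfies the condition.
(F3): satisfies the condition.
(F4): fails — pR²n but no w with pR²w and nR²w.

(F1), (F2), (F3)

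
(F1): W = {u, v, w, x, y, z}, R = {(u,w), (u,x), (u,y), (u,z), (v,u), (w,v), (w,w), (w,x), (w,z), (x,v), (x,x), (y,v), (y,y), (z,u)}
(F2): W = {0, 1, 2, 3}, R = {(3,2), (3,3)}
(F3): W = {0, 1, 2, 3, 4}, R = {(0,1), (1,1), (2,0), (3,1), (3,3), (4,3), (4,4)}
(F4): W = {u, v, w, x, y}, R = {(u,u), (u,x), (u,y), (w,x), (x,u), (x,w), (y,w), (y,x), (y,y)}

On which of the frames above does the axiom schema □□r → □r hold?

The schema corresponds to density: ∀x ∀y (Rxy → ∃z (Rxz ∧ Rzy)).
(F1): fails — Rvu but no t with Rvt and Rtu.
(F2): satisfies the condition.
(F3): fails — R20 but no z with R2z and Rz0.
(F4): fails — Rxw but no z with Rxz and Rzw.

(F2)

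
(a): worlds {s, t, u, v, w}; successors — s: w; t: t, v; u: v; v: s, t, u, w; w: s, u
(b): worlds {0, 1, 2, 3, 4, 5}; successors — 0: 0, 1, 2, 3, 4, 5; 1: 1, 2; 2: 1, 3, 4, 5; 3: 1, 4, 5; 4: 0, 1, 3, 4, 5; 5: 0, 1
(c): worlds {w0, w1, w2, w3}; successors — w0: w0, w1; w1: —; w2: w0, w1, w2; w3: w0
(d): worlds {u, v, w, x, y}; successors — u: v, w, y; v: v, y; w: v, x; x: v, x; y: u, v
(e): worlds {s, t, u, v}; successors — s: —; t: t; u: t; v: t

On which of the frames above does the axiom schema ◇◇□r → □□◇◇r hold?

(b), (d), (e)

Frame correspondent (Sahlqvist): ∀x ∀y ∀z ((xR²y ∧ xR²z) → ∃w (yRw ∧ zR²w)) — i.e. a generalized confluence (Geach) condition.
(a): fails — sR²s, sR²s but no w* with sRw* and sR²w*.
(b): condition met.
(c): fails — w0R²w0, w0R²w1 but no w with w0Rw and w1R²w.
(d): condition met.
(e): condition met.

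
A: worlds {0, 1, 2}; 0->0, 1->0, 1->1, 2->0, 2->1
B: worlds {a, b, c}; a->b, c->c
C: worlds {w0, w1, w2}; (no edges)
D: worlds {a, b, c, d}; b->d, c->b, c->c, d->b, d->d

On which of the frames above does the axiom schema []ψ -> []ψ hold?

A, B, C, D

The schema corresponds to a generalized confluence (Geach) condition: forall x forall z (xRz -> exists w (xRw & z = w)).
A: satisfies the condition.
B: satisfies the condition.
C: satisfies the condition.
D: satisfies the condition.
Valid on: A, B, C, D.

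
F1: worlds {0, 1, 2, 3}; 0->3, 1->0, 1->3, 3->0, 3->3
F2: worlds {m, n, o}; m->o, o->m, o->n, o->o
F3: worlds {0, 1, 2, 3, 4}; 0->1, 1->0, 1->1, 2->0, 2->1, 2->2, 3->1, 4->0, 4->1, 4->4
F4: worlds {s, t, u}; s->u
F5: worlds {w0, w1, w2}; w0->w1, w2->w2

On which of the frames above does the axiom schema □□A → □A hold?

This is the axiom for density; its first-order frame correspondent is ∀x ∀y (Rxy → ∃z (Rxz ∧ Rzy)).
F1: holds.
F2: holds.
F3: holds.
F4: fails — Rsu but no z with Rsz and Rzu.
F5: fails — Rw0w1 but no z with Rw0z and Rzw1.

F1, F2, F3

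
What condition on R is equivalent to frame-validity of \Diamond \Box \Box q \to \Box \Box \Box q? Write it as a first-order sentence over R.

This is a Sahlqvist (Geach-type) schema ◇^1□^2q → □^3◇^0q.
First-order correspondent: \forall x \forall y \forall z ((xRy \wedge x R^3 z) \to \exists w (y R^2 w \wedge z = w)).

\forall x \forall y \forall z ((xRy \wedge x R^3 z) \to \exists w (y R^2 w \wedge z = w))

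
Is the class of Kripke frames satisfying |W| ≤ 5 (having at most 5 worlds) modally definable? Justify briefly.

Not definable by any modal formula

Any modally definable frame class is closed under disjoint unions.
Any modal formula valid on each of 6 disjoint one-world frames is valid on their disjoint union (validity is preserved under disjoint unions). Each one-world frame has |W|=1≤5, but the union has |W|=6.
Hence having at most 5 worlds is not modally definable.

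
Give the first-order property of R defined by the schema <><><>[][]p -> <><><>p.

This is a Sahlqvist (Geach-type) schema ◇^3□^2p → □^0◇^3p.
Minimal-valuation argument: fix x; take any y with xR^3y and any z with xR^0z. Set V(p) to the set of worlds R-reachable from y in exactly 2 steps. Then □^2p holds at y, so the antecedent holds at x; validity forces ◇^3p at z, giving a w with zR^3w and yR^2w.
First-order correspondent: forall x forall y (x R^3 y -> exists w (y R^2 w & x R^3 w)).

forall x forall y (x R^3 y -> exists w (y R^2 w & x R^3 w))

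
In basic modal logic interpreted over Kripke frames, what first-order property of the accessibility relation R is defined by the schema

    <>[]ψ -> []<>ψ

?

Convergence

Suppose ◇□ψ→□◇ψ is valid. Take Rxy, Rxz and set V(ψ)={w : Ryw}. Then □ψ at y so ◇□ψ at x, so □◇ψ at x, so ◇ψ at z, giving w with Rzw and Ryw.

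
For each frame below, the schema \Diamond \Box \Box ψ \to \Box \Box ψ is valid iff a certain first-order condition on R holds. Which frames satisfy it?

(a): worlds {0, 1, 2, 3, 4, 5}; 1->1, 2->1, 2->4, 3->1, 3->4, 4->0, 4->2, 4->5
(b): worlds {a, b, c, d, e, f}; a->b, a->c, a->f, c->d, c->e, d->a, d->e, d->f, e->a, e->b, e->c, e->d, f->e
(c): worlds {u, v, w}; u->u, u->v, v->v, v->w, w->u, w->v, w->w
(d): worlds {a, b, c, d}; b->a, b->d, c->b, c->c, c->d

This is the axiom for a generalized confluence (Geach) condition; its first-order frame correspondent is \forall x \forall y \forall z ((xRy \wedge x R^2 z) \to \exists w (y R^2 w \wedge z = w)).
(a): fails — 2R1, 2R²0 but no w with 1R²w and 0=w.
(b): fails — aRb, aR²d but no w with bR²w and d=w.
(c): condition met.
(d): fails — cRb, cR²a but no w with bR²w and a=w.
Valid on: (c).

(c)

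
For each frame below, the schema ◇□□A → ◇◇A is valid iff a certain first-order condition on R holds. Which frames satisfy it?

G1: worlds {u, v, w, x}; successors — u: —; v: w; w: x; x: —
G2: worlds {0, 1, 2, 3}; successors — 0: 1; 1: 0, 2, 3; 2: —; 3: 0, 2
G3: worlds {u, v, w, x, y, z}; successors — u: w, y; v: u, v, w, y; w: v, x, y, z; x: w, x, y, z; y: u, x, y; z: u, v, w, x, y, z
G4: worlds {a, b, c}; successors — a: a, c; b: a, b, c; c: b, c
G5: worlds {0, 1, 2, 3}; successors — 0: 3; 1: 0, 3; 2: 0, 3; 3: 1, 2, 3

G3, G4, G5

This is the axiom for a generalized confluence (Geach) condition; its first-order frame correspondent is ∀x ∀y (xRy → ∃w (yR²w ∧ xR²w)).
G1: fails — vRw but no t with wR²t and vR²t.
G2: fails — 1R2 but no w with 2R²w and 1R²w.
G3: condition met.
G4: condition met.
G5: condition met.
Valid on: G3, G4, G5.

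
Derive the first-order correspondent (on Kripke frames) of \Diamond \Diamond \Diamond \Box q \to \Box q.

This is a Sahlqvist (Geach-type) schema ◇^3□^1q → □^1◇^0q.
Minimal-valuation argument: fix x; take any y with xR^3y and any z with xR^1z. Set V(q) to the set of worlds R-reachable from y in exactly 1 step. Then □^1q holds at y, so the antecedent holds at x; validity forces ◇^0q at z, giving a w with zR^0w and yR^1w.
First-order correspondent: \forall x \forall y \forall z ((x R^3 y \wedge xRz) \to \exists w (yRw \wedge z = w)).

\forall x \forall y \forall z ((x R^3 y \wedge xRz) \to \exists w (yRw \wedge z = w))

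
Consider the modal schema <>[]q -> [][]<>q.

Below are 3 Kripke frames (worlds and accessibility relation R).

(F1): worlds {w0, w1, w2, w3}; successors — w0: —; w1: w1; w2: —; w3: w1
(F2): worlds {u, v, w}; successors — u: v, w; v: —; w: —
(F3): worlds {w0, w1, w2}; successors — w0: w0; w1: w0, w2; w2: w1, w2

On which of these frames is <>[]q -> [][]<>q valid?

(F1), (F2)

This is the axiom for a generalized confluence (Geach) condition; its first-order frame correspondent is forall x forall y forall z ((xRy & x R^2 z) -> exists w (yRw & zRw)).
(F1): holds.
(F2): holds.
(F3): fails — w1Rw0, w1R²w2 but no w with w0Rw and w2Rw.
Valid on: (F1), (F2).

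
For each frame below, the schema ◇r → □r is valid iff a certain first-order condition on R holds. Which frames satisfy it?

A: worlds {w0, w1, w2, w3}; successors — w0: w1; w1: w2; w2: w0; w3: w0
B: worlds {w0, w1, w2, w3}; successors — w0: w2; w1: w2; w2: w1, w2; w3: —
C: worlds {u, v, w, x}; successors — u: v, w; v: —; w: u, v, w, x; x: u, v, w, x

A

This is the axiom for partial functionality; its first-order frame correspondent is ∀x ∀y ∀z (Rxy ∧ Rxz → y = z).
A: condition met.
B: fails — w2 sees both w1 and w2.
C: fails — u sees both v and w.
Valid on: A.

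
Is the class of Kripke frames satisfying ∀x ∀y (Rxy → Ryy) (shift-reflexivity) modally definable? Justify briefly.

The condition is shift-reflexivity. A defining modal formula is □(□q → q).
Suppose □(□q→q) is valid. Take Rxy and set V(q)={w : Ryw}. Then at y, □q holds; since □(□q→q) at x, □q→q at y, so q at y, i.e. Ryy.

Yes — defined by □(□q → q)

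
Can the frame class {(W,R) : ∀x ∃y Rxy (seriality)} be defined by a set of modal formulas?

The condition is seriality. A defining modal formula is □q → ◇q.

Definable; □q → ◇q defines it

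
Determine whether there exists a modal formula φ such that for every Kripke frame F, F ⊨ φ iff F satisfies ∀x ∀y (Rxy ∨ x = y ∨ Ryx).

Not modally definable

Modal frame validity is preserved under disjoint unions.
Take 2 disjoint single-world reflexive frames: each is trivially connected, but their disjoint union has 2 worlds with no edge between distinct components, so it is not connected.
So the class is not modally definable.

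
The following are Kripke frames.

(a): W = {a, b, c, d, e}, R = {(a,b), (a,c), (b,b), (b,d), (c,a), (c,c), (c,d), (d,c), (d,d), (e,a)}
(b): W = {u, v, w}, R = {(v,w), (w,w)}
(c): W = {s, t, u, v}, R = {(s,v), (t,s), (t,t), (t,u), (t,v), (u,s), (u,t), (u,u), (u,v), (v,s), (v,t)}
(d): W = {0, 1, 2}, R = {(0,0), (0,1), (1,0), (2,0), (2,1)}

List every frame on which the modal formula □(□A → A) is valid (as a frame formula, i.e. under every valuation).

This is the axiom for shift-reflexivity; its first-order frame correspondent is ∀x ∀y (Rxy → Ryy).
(a): fails — Rea but not Raa.
(b): condition met.
(c): fails — Ruv but not Rvv.
(d): fails — R01 but not R11.

(b)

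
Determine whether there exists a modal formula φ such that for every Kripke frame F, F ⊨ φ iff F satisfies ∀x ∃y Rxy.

Yes: it is seriality, defined by the D schema □q → ◇q.
Suppose □q→◇q is valid. At any x set V(q)=W. Then □q at x, so ◇q at x, so x has a successor.

Yes — defined by □q → ◇q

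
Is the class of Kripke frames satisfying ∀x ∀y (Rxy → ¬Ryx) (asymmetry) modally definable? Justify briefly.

If a class were modally definable it would be closed under surjective bounded morphisms (Goldblatt–Thomason).
The 5-cycle (worlds w0,w1,w2,w3,w4 with w0→w1→w2→w3→w4→w0) is asymmetric. Mapping every world to a single reflexive point • is a surjective bounded morphism, and the reflexive point is not asymmetric (R•• but asymmetry requires ¬R••).
Hence asymmetry is not modally definable.

No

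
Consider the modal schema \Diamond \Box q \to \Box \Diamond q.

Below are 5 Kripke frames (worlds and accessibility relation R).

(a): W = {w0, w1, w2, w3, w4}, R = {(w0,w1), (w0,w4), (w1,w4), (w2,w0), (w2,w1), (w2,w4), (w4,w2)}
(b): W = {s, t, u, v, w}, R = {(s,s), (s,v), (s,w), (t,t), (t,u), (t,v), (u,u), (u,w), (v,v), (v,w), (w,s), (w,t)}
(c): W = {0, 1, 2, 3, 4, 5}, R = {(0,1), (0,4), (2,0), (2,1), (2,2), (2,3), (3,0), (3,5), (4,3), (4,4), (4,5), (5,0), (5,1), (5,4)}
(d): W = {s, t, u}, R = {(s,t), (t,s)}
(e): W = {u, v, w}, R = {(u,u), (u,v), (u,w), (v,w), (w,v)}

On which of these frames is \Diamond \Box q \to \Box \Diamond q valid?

This is the axiom for convergence; its first-order frame correspondent is \forall x \forall y \forall z (Rxy \wedge Rxz \to \exists w (Ryw \wedge Rzw)).
(a): fails — Rw0w4 and Rw0w1 but w4 and w1 have no common successor.
(b): fails — Rsv and Rsw but v and w have no common successor.
(c): fails — R01 and R01 but 1 and 1 have no common successor.
(d): satisfies the condition.
(e): fails — Ruv and Ruw but v and w have no common successor.
Valid on: (d).

(d)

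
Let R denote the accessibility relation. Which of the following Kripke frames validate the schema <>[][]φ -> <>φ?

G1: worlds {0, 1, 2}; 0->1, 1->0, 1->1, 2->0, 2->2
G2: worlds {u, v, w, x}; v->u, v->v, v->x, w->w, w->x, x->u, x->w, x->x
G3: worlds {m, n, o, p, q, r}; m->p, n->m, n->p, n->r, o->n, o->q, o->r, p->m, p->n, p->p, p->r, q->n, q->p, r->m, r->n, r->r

G1, G3

Frame correspondent (Sahlqvist): forall x forall y (xRy -> exists w (y R^2 w & xRw)) — i.e. a generalized confluence (Geach) condition.
G1: condition met.
G2: fails — vRu but no t with uR²t and vRt.
G3: condition met.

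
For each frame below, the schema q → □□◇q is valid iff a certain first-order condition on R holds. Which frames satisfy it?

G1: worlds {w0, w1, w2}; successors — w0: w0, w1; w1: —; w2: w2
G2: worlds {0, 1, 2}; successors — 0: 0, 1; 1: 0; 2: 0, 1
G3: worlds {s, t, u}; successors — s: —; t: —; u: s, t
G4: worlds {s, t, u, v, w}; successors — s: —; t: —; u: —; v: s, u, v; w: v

G3

This is the axiom for a generalized confluence (Geach) condition; its first-order frame correspondent is ∀x ∀z (xR²z → ∃w (x = w ∧ zRw)).
G1: fails — w0R²w1 but no w with w0=w and w1Rw.
G2: fails — 1R²1 but no w with 1=w and 1Rw.
G3: satisfies the condition.
G4: fails — vR²s but no w* with v=w* and sRw*.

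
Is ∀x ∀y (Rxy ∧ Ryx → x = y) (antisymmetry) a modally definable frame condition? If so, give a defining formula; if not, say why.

Not definable by any modal formula

If a class were modally definable it would be closed under surjective bounded morphisms (Goldblatt–Thomason).
The 4-cycle (worlds w0,w1,w2,w3 with w0→w1→w2→w3→w0) is antisymmetric. Sending even-indexed worlds to • and odd-indexed worlds to ∘ is a surjective bounded morphism onto the two-world frame with •↔∘, which is not antisymmetric.
So no modal formula (or set of formulas) defines exactly the antisymmetric frames.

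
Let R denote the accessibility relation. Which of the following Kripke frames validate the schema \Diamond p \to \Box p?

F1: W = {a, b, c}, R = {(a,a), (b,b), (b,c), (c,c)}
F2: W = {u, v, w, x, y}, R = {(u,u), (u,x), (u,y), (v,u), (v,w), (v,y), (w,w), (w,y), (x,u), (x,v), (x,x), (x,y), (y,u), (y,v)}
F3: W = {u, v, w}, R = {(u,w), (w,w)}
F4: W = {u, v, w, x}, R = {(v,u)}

Frame correspondent (Sahlqvist): \forall x \forall y \forall z (Rxy \wedge Rxz \to y = z) — i.e. partial functionality.
F1: fails — b sees both b and c.
F2: fails — u sees both u and x.
F3: satisfies the condition.
F4: satisfies the condition.
Valid on: F3, F4.

F3, F4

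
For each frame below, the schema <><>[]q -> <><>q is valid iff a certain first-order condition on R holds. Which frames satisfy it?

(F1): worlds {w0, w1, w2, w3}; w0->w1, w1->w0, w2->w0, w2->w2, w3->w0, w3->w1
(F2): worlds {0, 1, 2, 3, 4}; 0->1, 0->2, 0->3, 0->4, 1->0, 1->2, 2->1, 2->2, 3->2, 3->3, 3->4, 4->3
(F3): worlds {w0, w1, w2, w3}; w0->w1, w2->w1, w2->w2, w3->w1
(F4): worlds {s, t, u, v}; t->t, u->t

This is the axiom for a generalized confluence (Geach) condition; its first-order frame correspondent is forall x forall y (x R^2 y -> exists w (yRw & x R^2 w)).
(F1): fails — w0R²w0 but no w with w0Rw and w0R²w.
(F2): holds.
(F3): fails — w2R²w1 but no w with w1Rw and w2R²w.
(F4): holds.

(F2), (F4)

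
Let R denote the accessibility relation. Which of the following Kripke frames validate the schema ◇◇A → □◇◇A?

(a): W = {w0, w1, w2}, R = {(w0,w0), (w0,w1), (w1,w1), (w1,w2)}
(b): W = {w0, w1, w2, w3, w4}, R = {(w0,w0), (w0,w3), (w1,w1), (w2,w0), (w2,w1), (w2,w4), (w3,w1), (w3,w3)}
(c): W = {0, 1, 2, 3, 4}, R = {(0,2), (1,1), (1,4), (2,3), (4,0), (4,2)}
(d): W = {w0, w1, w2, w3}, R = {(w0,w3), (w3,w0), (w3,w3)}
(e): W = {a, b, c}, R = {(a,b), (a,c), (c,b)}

(d)

Frame correspondent (Sahlqvist): ∀x ∀y ∀z ((xR²y ∧ xRz) → ∃w (y = w ∧ zR²w)) — i.e. a generalized confluence (Geach) condition.
(a): fails — w0R²w0, w0Rw1 but no w with w0=w and w1R²w.
(b): fails — w0R²w0, w0Rw3 but no w with w0=w and w3R²w.
(c): fails — 0R²3, 0R2 but no w with 3=w and 2R²w.
(d): condition met.
(e): fails — aR²b, aRb but no w with b=w and bR²w.
Valid on: (d).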